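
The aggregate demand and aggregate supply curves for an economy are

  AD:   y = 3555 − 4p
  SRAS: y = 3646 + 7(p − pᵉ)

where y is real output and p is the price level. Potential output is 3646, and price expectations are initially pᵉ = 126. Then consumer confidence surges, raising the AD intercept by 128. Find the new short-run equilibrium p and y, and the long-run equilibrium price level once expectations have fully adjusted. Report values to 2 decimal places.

AD shifts right: new AD is y = 3683 − 4p. With pᵉ = 126, SRAS is y = 2764 + 7p.
Short run: 3683 − 4p = 2764 + 7p gives 919 = 11p, so p = 83.55 and y = 3683 − 4p = 3348.82.
y = 3348.82 is below potential 3646; expectations adjust and SRAS shifts right until y = 3646.
Long run: on the new AD curve, 3646 = 3683 − 4p gives p = 9.25.

Short run: p = 83.55, y = 3348.82. Long run: p = 9.25.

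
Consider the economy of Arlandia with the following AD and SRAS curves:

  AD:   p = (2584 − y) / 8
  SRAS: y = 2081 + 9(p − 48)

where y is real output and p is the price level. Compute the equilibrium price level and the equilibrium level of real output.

Write SRAS as y = 2081 + 9p − 432 = 1649 + 9p.
Rearrange AD to y = 2584 − 8p.
Set AD = SRAS: 2584 − 8p = 1649 + 9p, so 935 = 17p and p = 55.
Then y = 2584 − 8·55 = 2144.

p = 55, y = 2144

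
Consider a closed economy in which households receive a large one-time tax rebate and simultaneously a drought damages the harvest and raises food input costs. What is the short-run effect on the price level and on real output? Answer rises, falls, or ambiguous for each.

Price level: rises; output: ambiguous

The first event is a positive demand shock: AD shifts right, which by itself pushes P up and Y up.
The second is an adverse supply shock: SRAS shifts left, which by itself pushes P up and Y down.
Both shocks push P up, so P rises. The two shocks push Y in opposite directions, so the effect on Y is ambiguous.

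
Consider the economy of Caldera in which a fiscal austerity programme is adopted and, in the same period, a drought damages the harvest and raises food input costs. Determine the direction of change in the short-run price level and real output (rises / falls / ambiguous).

Price level: ambiguous; output: falls

The first event is a negative demand shock: AD shifts left, which by itself pushes P down and Y down.
The second is an adverse supply shock: SRAS shifts left, which by itself pushes P up and Y down.
The two shocks push P in opposite directions, so the effect on P is ambiguous. Both shocks push Y down, so Y falls.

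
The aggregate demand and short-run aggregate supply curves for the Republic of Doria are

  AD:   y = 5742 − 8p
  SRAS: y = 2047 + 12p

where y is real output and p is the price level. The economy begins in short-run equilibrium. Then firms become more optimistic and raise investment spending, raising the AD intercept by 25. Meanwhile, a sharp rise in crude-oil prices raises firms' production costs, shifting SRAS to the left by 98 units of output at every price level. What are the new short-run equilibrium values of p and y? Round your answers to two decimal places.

After both shocks: AD is y = 5767 − 8p and SRAS is y = 1949 + 12p.
Setting them equal: 3818 = 20p, so p = 190.90.
Substituting into AD, y = 4239.80.

p = 190.90, y = 4239.80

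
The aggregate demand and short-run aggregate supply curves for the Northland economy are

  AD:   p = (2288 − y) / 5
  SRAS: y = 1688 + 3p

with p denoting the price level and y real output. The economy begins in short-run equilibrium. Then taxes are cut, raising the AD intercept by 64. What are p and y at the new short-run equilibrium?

p = 83, y = 1937

This is a positive demand shock: AD shifts right.
New AD: y = 2352 − 5p.
Set AD = SRAS: 2352 − 5p = 1688 + 3p, so 664 = 8p and p = 83.
y = 2352 − 5·83 = 1937.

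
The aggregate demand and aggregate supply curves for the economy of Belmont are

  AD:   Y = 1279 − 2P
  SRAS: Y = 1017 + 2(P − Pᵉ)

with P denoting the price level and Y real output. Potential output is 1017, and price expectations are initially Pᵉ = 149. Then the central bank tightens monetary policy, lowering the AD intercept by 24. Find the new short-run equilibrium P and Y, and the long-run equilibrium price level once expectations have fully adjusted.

Short run: P = 134, Y = 987. Long run: P = 119.

AD shifts left: new AD is Y = 1255 − 2P. With Pᵉ = 149, SRAS is Y = 719 + 2P.
Short run: 1255 − 2P = 719 + 2P gives 536 = 4P, so P = 134 and Y = 1255 − 2·134 = 987.
Y = 987 is below potential 1017; expectations adjust and SRAS shifts right until Y = 1017.
Long run: on the new AD curve, 1017 = 1255 − 2P gives P = 119.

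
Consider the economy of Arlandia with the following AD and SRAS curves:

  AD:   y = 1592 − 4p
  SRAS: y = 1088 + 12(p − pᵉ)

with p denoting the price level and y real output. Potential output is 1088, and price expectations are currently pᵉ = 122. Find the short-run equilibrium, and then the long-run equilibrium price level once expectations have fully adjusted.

Short run: p = 123, y = 1100. Long run: p = 126.

Short run: with pᵉ = 122, SRAS is y = 12p − 376. Setting AD = SRAS gives 1968 = 16p, so p = 123 and y = 1592 − 4·123 = 1100.
Output 1100 is above potential 1088, so over time expected prices rise and SRAS shifts left until y returns to 1088.
Long run: y = 1088 on the AD curve gives 1088 = 1592 − 4p, so p = 126.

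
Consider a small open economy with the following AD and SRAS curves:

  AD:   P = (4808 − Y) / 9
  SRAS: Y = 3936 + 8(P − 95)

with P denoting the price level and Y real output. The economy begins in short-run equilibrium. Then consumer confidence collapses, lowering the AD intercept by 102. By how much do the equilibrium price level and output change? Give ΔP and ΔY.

ΔP = -6, ΔY = -48

This is a negative demand shock: AD shifts left.
New AD: Y = 4706 − 9P.
SRAS can be written Y = 3176 + 8P.
Set AD = SRAS: 4706 − 9P = 3176 + 8P, so 1530 = 17P and P = 90.
Y = 4706 − 9·90 = 3896.
Initially P = 96, Y = 3944, so ΔP = -6 and ΔY = -48.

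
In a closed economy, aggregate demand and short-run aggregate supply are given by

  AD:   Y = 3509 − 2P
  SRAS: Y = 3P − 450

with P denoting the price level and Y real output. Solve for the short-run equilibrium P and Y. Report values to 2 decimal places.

Set AD = SRAS: 3509 − 2P = 3P − 450, so 3959 = 5P and P = 791.80.
Substituting into AD, Y = 3509 − 2P = 1925.40.

P = 791.80, Y = 1925.40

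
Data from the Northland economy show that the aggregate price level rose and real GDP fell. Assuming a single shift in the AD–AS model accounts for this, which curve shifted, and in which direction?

P rose and Y fell. An AD shift moves P and Y in the same direction; an SRAS shift moves them in opposite directions.
Here P and Y moved in opposite directions, so the SRAS curve shifted.
Since Y fell, SRAS shifted left.

SRAS shifted left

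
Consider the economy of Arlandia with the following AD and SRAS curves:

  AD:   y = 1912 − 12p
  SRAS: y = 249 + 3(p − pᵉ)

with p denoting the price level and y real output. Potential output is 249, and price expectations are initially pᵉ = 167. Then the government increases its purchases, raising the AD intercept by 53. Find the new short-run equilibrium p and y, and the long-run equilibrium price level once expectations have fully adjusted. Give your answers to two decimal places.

AD shifts right: new AD is y = 1965 − 12p. With pᵉ = 167, SRAS is y = 3p − 252.
Short run: 1965 − 12p = 3p − 252 gives 2217 = 15p, so p = 147.80 and y = 1965 − 12p = 191.40.
y = 191.40 is below potential 249; expectations adjust and SRAS shifts right until y = 249.
Long run: on the new AD curve, 249 = 1965 − 12p gives p = 143.00.

Short run: p = 147.80, y = 191.40. Long run: p = 143.00.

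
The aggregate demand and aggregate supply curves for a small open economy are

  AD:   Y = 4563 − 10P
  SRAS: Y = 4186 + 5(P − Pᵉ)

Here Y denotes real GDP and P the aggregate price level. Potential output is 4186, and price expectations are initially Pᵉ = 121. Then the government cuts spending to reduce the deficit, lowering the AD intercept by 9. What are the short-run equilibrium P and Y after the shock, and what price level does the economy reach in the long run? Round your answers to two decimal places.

AD shifts left: new AD is Y = 4554 − 10P. With Pᵉ = 121, SRAS is Y = 3581 + 5P.
Short run: 4554 − 10P = 3581 + 5P gives 973 = 15P, so P = 64.87 and Y = 4554 − 10P = 3905.33.
Y = 3905.33 is below potential 4186; expectations adjust and SRAS shifts right until Y = 4186.
Long run: on the new AD curve, 4186 = 4554 − 10P gives P = 36.80.

Short run: P = 64.87, Y = 3905.33. Long run: P = 36.80.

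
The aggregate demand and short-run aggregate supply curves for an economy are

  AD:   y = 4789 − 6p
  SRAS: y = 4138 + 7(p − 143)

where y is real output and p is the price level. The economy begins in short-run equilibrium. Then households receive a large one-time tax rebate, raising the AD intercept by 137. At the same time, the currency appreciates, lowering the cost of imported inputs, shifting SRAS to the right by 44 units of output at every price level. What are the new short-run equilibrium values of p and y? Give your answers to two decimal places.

p = 134.23, y = 4120.62

After both shocks: AD is y = 4926 − 6p and SRAS is y = 3181 + 7p.
Setting them equal: 1745 = 13p, so p = 134.23.
Substituting into AD, y = 4120.62.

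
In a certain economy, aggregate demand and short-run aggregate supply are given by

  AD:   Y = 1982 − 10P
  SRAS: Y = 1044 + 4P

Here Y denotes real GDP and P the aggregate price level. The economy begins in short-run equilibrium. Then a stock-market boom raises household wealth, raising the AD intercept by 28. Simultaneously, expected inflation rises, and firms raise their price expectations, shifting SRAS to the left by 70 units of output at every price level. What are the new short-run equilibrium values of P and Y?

After both shocks: AD is Y = 2010 − 10P and SRAS is Y = 974 + 4P.
Setting them equal: 1036 = 14P, so P = 74.
Y = 2010 − 10·74 = 1270.

P = 74, Y = 1270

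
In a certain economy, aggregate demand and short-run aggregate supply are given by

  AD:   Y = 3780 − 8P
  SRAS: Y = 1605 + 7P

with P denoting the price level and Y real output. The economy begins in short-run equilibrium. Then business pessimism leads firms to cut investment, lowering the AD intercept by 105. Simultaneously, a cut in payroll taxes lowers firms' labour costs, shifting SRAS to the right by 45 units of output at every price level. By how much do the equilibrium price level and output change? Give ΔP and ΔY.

ΔP = -10, ΔY = -25

After both shocks: AD is Y = 3675 − 8P and SRAS is Y = 1650 + 7P.
Setting them equal: 2025 = 15P, so P = 135.
Y = 3675 − 8·135 = 2595.
Initially P = 145, Y = 2620, so ΔP = -10 and ΔY = -25.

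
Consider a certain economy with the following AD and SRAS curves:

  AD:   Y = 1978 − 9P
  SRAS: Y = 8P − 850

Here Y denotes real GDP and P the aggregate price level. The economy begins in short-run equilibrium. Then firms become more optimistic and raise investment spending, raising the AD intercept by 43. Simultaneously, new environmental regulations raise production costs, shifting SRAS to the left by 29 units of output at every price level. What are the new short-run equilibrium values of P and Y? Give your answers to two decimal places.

P = 170.59, Y = 485.71

After both shocks: AD is Y = 2021 − 9P and SRAS is Y = 8P − 879.
Setting them equal: 2900 = 17P, so P = 170.59.
Substituting into AD, Y = 485.71.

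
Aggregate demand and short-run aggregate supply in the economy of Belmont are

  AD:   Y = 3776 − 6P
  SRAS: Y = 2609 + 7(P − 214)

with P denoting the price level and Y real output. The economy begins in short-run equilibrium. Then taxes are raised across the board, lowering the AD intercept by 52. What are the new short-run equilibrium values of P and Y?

P = 201, Y = 2518

This is a negative demand shock: AD shifts left.
New AD: Y = 3724 − 6P.
SRAS can be written Y = 1111 + 7P.
Set AD = SRAS: 3724 − 6P = 1111 + 7P, so 2613 = 13P and P = 201.
Y = 3724 − 6·201 = 2518.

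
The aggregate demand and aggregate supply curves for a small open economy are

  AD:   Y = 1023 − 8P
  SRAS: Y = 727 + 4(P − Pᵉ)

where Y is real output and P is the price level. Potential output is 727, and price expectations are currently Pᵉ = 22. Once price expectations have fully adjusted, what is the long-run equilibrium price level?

Long-run P = 37

Short run: with Pᵉ = 22, SRAS is Y = 639 + 4P. Setting AD = SRAS gives 384 = 12P, so P = 32 and Y = 1023 − 8·32 = 767.
Output 767 is above potential 727, so over time expected prices rise and SRAS shifts left until Y returns to 727.
Long run: Y = 727 on the AD curve gives 727 = 1023 − 8P, so P = 37.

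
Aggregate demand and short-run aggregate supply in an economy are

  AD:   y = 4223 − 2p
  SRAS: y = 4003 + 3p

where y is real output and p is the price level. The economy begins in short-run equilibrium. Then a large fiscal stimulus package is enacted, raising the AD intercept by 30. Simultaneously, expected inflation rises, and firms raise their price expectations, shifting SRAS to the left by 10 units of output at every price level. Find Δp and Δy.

After both shocks: AD is y = 4253 − 2p and SRAS is y = 3993 + 3p.
Setting them equal: 260 = 5p, so p = 52.
y = 4253 − 2·52 = 4149.
Initially p = 44, y = 4135, so Δp = +8 and Δy = +14.

Δp = +8, Δy = +14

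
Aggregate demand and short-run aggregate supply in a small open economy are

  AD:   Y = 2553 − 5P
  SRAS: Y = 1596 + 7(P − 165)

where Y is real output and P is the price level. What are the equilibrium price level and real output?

Write SRAS as Y = 1596 + 7P − 1155 = 441 + 7P.
Set AD = SRAS: 2553 − 5P = 441 + 7P, so 2112 = 12P and P = 176.
Then Y = 2553 − 5·176 = 1673.

P = 176, Y = 1673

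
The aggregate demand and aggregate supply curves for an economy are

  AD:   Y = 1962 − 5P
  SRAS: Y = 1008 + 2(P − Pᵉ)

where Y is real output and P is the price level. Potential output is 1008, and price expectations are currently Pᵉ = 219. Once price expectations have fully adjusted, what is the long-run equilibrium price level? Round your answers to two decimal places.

Short run: with Pᵉ = 219, SRAS is Y = 570 + 2P. Setting AD = SRAS gives 1392 = 7P, so P = 198.86 and Y = 1962 − 5P = 967.71.
Output 967.71 is below potential 1008, so over time expected prices fall and SRAS shifts right until Y returns to 1008.
Long run: Y = 1008 on the AD curve gives 1008 = 1962 − 5P, so P = 190.80.

Long-run P = 190.80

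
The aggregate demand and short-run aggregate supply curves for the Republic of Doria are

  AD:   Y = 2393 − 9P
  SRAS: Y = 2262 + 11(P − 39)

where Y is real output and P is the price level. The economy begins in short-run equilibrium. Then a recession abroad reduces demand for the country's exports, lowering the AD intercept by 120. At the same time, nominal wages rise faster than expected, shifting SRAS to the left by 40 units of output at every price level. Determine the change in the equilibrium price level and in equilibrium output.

After both shocks: AD is Y = 2273 − 9P and SRAS is Y = 1793 + 11P.
Setting them equal: 480 = 20P, so P = 24.
Y = 2273 − 9·24 = 2057.
Initially P = 28, Y = 2141, so ΔP = -4 and ΔY = -84.

ΔP = -4, ΔY = -84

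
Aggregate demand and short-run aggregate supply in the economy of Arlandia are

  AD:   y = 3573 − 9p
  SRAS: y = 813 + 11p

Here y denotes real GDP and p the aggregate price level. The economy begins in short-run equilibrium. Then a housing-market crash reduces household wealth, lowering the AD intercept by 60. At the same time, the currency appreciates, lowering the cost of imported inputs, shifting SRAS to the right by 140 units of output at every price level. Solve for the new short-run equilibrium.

After both shocks: AD is y = 3513 − 9p and SRAS is y = 953 + 11p.
Setting them equal: 2560 = 20p, so p = 128.
y = 3513 − 9·128 = 2361.

p = 128, y = 2361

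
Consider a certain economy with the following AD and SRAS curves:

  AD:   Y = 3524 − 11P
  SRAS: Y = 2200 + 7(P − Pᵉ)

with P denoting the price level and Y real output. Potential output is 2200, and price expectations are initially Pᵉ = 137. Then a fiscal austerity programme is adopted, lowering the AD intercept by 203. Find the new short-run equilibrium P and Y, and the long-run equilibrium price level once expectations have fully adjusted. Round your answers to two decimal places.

AD shifts left: new AD is Y = 3321 − 11P. With Pᵉ = 137, SRAS is Y = 1241 + 7P.
Short run: 3321 − 11P = 1241 + 7P gives 2080 = 18P, so P = 115.56 and Y = 3321 − 11P = 2049.89.
Y = 2049.89 is below potential 2200; expectations adjust and SRAS shifts right until Y = 2200.
Long run: on the new AD curve, 2200 = 3321 − 11P gives P = 101.91.

Short run: P = 115.56, Y = 2049.89. Long run: P = 101.91.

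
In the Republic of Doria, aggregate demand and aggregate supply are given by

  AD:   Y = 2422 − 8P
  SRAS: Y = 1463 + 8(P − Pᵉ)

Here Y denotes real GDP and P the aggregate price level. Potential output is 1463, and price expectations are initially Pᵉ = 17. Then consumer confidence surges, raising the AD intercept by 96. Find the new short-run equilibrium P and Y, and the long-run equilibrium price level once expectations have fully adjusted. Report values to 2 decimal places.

AD shifts right: new AD is Y = 2518 − 8P. With Pᵉ = 17, SRAS is Y = 1327 + 8P.
Short run: 2518 − 8P = 1327 + 8P gives 1191 = 16P, so P = 74.44 and Y = 2518 − 8P = 1922.50.
Y = 1922.50 is above potential 1463; expectations adjust and SRAS shifts left until Y = 1463.
Long run: on the new AD curve, 1463 = 2518 − 8P gives P = 131.88.

Short run: P = 74.44, Y = 1922.50. Long run: P = 131.88.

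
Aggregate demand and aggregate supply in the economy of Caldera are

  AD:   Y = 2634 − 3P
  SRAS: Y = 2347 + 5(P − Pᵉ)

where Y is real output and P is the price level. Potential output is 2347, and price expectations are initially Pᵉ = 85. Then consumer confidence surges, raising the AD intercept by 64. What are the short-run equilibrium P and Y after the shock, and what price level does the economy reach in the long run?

AD shifts right: new AD is Y = 2698 − 3P. With Pᵉ = 85, SRAS is Y = 1922 + 5P.
Short run: 2698 − 3P = 1922 + 5P gives 776 = 8P, so P = 97 and Y = 2698 − 3·97 = 2407.
Y = 2407 is above potential 2347; expectations adjust and SRAS shifts left until Y = 2347.
Long run: on the new AD curve, 2347 = 2698 − 3P gives P = 117.

Short run: P = 97, Y = 2407. Long run: P = 117.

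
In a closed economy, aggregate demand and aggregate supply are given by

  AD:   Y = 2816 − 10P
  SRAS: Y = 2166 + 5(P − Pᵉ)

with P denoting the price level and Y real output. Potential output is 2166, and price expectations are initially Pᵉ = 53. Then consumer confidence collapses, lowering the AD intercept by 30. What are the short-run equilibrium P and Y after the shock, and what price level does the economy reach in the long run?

AD shifts left: new AD is Y = 2786 − 10P. With Pᵉ = 53, SRAS is Y = 1901 + 5P.
Short run: 2786 − 10P = 1901 + 5P gives 885 = 15P, so P = 59 and Y = 2786 − 10·59 = 2196.
Y = 2196 is above potential 2166; expectations adjust and SRAS shifts left until Y = 2166.
Long run: on the new AD curve, 2166 = 2786 − 10P gives P = 62.

Short run: P = 59, Y = 2196. Long run: P = 62.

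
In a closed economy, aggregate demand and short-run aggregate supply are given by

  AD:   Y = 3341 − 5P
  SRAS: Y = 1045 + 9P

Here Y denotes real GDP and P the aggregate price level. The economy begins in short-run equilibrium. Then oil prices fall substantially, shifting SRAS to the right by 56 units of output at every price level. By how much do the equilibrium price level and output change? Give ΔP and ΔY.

This is a positive supply shock: SRAS shifts right.
New SRAS: Y = 1101 + 9P.
Set AD = SRAS: 3341 − 5P = 1101 + 9P, so 2240 = 14P and P = 160.
Y = 3341 − 5·160 = 2541.
Initially P = 164, Y = 2521, so ΔP = -4 and ΔY = +20.

ΔP = -4, ΔY = +20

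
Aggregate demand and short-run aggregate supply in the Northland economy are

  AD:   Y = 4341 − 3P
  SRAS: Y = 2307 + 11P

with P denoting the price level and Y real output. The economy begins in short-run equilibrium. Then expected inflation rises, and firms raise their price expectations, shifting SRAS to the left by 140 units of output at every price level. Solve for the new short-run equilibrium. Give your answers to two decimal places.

This is a negative supply shock: SRAS shifts left.
New SRAS: Y = 2167 + 11P.
Set AD = SRAS: 4341 − 3P = 2167 + 11P, so 2174 = 14P and P = 155.29.
Substituting into AD, Y = 3875.14.

P = 155.29, Y = 3875.14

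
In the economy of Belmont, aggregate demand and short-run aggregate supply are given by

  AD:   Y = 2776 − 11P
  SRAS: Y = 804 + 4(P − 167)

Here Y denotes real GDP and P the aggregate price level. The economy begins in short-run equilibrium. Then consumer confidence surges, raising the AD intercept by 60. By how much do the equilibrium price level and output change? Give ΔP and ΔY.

ΔP = +4, ΔY = +16

This is a positive demand shock: AD shifts right.
New AD: Y = 2836 − 11P.
SRAS can be written Y = 136 + 4P.
Set AD = SRAS: 2836 − 11P = 136 + 4P, so 2700 = 15P and P = 180.
Y = 2836 − 11·180 = 856.
Initially P = 176, Y = 840, so ΔP = +4 and ΔY = +16.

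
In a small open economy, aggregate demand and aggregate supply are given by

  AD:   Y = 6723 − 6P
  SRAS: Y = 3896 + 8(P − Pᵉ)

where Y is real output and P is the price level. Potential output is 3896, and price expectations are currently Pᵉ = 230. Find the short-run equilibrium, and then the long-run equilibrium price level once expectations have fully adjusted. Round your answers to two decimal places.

Short run: P = 333.36, Y = 4722.86. Long run: P = 471.17.

Short run: with Pᵉ = 230, SRAS is Y = 2056 + 8P. Setting AD = SRAS gives 4667 = 14P, so P = 333.36 and Y = 6723 − 6P = 4722.86.
Output 4722.86 is above potential 3896, so over time expected prices rise and SRAS shifts left until Y returns to 3896.
Long run: Y = 3896 on the AD curve gives 3896 = 6723 − 6P, so P = 471.17.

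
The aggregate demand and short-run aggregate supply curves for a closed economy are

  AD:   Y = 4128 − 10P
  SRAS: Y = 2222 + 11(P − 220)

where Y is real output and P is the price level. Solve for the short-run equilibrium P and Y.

P = 206, Y = 2068

Write SRAS as Y = 2222 + 11P − 2420 = 11P − 198.
Set AD = SRAS: 4128 − 10P = 11P − 198, so 4326 = 21P and P = 206.
Then Y = 4128 − 10·206 = 2068.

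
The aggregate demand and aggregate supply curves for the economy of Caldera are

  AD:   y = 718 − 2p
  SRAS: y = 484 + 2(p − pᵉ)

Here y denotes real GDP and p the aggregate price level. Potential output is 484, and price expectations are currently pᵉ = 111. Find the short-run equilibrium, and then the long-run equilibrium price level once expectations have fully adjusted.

Short run: p = 114, y = 490. Long run: p = 117.

Short run: with pᵉ = 111, SRAS is y = 262 + 2p. Setting AD = SRAS gives 456 = 4p, so p = 114 and y = 718 − 2·114 = 490.
Output 490 is above potential 484, so over time expected prices rise and SRAS shifts left until y returns to 484.
Long run: y = 484 on the AD curve gives 484 = 718 − 2p, so p = 117.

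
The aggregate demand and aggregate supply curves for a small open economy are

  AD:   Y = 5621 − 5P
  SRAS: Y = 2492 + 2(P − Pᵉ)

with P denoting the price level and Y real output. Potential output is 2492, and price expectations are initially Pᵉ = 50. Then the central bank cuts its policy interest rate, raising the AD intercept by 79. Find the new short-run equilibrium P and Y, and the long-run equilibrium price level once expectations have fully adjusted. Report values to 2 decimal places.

AD shifts right: new AD is Y = 5700 − 5P. With Pᵉ = 50, SRAS is Y = 2392 + 2P.
Short run: 5700 − 5P = 2392 + 2P gives 3308 = 7P, so P = 472.57 and Y = 5700 − 5P = 3337.14.
Y = 3337.14 is above potential 2492; expectations adjust and SRAS shifts left until Y = 2492.
Long run: on the new AD curve, 2492 = 5700 − 5P gives P = 641.60.

Short run: P = 472.57, Y = 3337.14. Long run: P = 641.60.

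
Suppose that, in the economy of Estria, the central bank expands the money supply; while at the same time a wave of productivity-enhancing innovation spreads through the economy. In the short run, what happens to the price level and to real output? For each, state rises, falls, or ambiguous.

The first event is a positive demand shock: AD shifts right, which by itself pushes P up and Y up.
The second is a favourable supply shock: SRAS shifts right, which by itself pushes P down and Y up.
The two shocks push P in opposite directions, so the effect on P is ambiguous. Both shocks push Y up, so Y rises.

Price level: ambiguous; output: rises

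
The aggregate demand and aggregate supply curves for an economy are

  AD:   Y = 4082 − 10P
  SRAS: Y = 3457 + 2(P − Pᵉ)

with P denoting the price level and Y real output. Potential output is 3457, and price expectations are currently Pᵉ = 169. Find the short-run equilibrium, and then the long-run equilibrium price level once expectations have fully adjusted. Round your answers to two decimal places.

Short run: P = 80.25, Y = 3279.50. Long run: P = 62.50.

Short run: with Pᵉ = 169, SRAS is Y = 3119 + 2P. Setting AD = SRAS gives 963 = 12P, so P = 80.25 and Y = 4082 − 10P = 3279.50.
Output 3279.50 is below potential 3457, so over time expected prices fall and SRAS shifts right until Y returns to 3457.
Long run: Y = 3457 on the AD curve gives 3457 = 4082 − 10P, so P = 62.50.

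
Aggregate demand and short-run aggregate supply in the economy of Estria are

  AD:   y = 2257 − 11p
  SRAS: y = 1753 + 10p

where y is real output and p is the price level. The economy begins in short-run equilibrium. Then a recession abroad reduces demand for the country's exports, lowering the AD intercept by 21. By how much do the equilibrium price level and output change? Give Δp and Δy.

Δp = -1, Δy = -10

This is a negative demand shock: AD shifts left.
New AD: y = 2236 − 11p.
Set AD = SRAS: 2236 − 11p = 1753 + 10p, so 483 = 21p and p = 23.
y = 2236 − 11·23 = 1983.
Initially p = 24, y = 1993, so Δp = -1 and Δy = -10.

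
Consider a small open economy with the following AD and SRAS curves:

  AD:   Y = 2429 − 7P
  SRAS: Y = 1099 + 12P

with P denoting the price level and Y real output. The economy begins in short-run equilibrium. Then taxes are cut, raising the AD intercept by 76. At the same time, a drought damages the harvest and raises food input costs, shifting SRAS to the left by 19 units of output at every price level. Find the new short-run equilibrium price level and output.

After both shocks: AD is Y = 2505 − 7P and SRAS is Y = 1080 + 12P.
Setting them equal: 1425 = 19P, so P = 75.
Y = 2505 − 7·75 = 1980.

P = 75, Y = 1980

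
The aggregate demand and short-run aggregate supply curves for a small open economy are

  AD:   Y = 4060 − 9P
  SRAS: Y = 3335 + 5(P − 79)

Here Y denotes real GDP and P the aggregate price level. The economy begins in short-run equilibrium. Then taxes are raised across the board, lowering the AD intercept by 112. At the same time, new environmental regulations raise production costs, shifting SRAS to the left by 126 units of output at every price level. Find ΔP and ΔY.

ΔP = +1, ΔY = -121

After both shocks: AD is Y = 3948 − 9P and SRAS is Y = 2814 + 5P.
Setting them equal: 1134 = 14P, so P = 81.
Y = 3948 − 9·81 = 3219.
Initially P = 80, Y = 3340, so ΔP = +1 and ΔY = -121.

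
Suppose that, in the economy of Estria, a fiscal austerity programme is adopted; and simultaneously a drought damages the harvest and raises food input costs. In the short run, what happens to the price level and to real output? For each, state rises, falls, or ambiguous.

Price level: ambiguous; output: falls

The first event is a negative demand shock: AD shifts left, which by itself pushes P down and Y down.
The second is an adverse supply shock: SRAS shifts left, which by itself pushes P up and Y down.
The two shocks push P in opposite directions, so the effect on P is ambiguous. Both shocks push Y down, so Y falls.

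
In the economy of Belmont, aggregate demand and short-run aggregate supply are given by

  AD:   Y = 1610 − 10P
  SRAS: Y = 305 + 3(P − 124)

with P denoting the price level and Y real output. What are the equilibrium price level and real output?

Write SRAS as Y = 305 + 3P − 372 = 3P − 67.
Set AD = SRAS: 1610 − 10P = 3P − 67, so 1677 = 13P and P = 129.
Then Y = 1610 − 10·129 = 320.

P = 129, Y = 320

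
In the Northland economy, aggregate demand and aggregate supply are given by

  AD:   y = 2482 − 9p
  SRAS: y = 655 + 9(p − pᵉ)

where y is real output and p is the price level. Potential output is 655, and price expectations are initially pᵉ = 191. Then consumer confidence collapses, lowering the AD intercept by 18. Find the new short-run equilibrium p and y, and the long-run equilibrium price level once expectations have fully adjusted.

Short run: p = 196, y = 700. Long run: p = 201.

AD shifts left: new AD is y = 2464 − 9p. With pᵉ = 191, SRAS is y = 9p − 1064.
Short run: 2464 − 9p = 9p − 1064 gives 3528 = 18p, so p = 196 and y = 2464 − 9·196 = 700.
y = 700 is above potential 655; expectations adjust and SRAS shifts left until y = 655.
Long run: on the new AD curve, 655 = 2464 − 9p gives p = 201.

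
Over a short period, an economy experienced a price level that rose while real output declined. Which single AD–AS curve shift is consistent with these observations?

P rose and Y fell. An AD shift moves P and Y in the same direction; an SRAS shift moves them in opposite directions.
Here P and Y moved in opposite directions, so the SRAS curve shifted.
Since Y fell, SRAS shifted left.

SRAS shifted left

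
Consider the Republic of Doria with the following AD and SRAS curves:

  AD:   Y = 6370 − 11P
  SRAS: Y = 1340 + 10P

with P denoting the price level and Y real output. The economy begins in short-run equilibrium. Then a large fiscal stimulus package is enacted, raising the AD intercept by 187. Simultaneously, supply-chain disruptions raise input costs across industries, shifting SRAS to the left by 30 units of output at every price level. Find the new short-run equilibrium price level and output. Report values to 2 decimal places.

After both shocks: AD is Y = 6557 − 11P and SRAS is Y = 1310 + 10P.
Setting them equal: 5247 = 21P, so P = 249.86.
Substituting into AD, Y = 3808.57.

P = 249.86, Y = 3808.57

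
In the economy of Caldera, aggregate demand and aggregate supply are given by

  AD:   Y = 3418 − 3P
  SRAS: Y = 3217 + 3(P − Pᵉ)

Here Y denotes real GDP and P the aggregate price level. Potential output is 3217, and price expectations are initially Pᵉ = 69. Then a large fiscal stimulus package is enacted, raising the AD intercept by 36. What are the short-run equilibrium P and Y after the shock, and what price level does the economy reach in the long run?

AD shifts right: new AD is Y = 3454 − 3P. With Pᵉ = 69, SRAS is Y = 3010 + 3P.
Short run: 3454 − 3P = 3010 + 3P gives 444 = 6P, so P = 74 and Y = 3454 − 3·74 = 3232.
Y = 3232 is above potential 3217; expectations adjust and SRAS shifts left until Y = 3217.
Long run: on the new AD curve, 3217 = 3454 − 3P gives P = 79.

Short run: P = 74, Y = 3232. Long run: P = 79.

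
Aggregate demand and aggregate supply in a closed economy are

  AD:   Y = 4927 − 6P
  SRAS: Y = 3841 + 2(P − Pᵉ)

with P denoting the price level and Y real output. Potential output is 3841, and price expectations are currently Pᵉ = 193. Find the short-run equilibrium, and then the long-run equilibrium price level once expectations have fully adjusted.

Short run: with Pᵉ = 193, SRAS is Y = 3455 + 2P. Setting AD = SRAS gives 1472 = 8P, so P = 184 and Y = 4927 − 6·184 = 3823.
Output 3823 is below potential 3841, so over time expected prices fall and SRAS shifts right until Y returns to 3841.
Long run: Y = 3841 on the AD curve gives 3841 = 4927 − 6P, so P = 181.

Short run: P = 184, Y = 3823. Long run: P = 181.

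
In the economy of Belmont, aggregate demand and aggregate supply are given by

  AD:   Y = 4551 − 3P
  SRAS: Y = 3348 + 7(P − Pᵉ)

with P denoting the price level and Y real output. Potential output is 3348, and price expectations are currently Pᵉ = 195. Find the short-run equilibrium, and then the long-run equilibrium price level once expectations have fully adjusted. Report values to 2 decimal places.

Short run: P = 256.80, Y = 3780.60. Long run: P = 401.00.

Short run: with Pᵉ = 195, SRAS is Y = 1983 + 7P. Setting AD = SRAS gives 2568 = 10P, so P = 256.80 and Y = 4551 − 3P = 3780.60.
Output 3780.60 is above potential 3348, so over time expected prices rise and SRAS shifts left until Y returns to 3348.
Long run: Y = 3348 on the AD curve gives 3348 = 4551 − 3P, so P = 401.00.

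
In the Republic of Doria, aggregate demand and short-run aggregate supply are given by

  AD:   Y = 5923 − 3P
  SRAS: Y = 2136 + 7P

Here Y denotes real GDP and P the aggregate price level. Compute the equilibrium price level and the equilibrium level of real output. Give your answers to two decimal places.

P = 378.70, Y = 4786.90

Set AD = SRAS: 5923 − 3P = 2136 + 7P, so 3787 = 10P and P = 378.70.
Substituting into AD, Y = 5923 − 3P = 4786.90.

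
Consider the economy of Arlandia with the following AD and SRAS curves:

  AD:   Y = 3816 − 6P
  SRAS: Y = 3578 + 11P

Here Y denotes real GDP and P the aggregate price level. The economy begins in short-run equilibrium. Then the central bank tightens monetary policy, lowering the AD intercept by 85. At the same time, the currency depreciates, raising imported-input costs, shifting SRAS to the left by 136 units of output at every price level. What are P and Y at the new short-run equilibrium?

After both shocks: AD is Y = 3731 − 6P and SRAS is Y = 3442 + 11P.
Setting them equal: 289 = 17P, so P = 17.
Y = 3731 − 6·17 = 3629.

P = 17, Y = 3629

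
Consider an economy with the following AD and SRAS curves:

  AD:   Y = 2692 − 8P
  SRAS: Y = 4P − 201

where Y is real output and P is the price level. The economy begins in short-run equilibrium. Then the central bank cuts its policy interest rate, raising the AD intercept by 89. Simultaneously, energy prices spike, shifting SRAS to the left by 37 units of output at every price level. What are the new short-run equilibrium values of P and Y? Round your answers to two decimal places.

P = 251.58, Y = 768.33

After both shocks: AD is Y = 2781 − 8P and SRAS is Y = 4P − 238.
Setting them equal: 3019 = 12P, so P = 251.58.
Substituting into AD, Y = 768.33.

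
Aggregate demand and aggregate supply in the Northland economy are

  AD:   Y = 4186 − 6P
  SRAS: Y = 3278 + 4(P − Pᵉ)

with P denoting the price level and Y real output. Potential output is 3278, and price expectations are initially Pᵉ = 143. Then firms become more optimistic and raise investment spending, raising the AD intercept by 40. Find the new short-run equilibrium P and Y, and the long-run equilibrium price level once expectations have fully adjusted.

Short run: P = 152, Y = 3314. Long run: P = 158.

AD shifts right: new AD is Y = 4226 − 6P. With Pᵉ = 143, SRAS is Y = 2706 + 4P.
Short run: 4226 − 6P = 2706 + 4P gives 1520 = 10P, so P = 152 and Y = 4226 − 6·152 = 3314.
Y = 3314 is above potential 3278; expectations adjust and SRAS shifts left until Y = 3278.
Long run: on the new AD curve, 3278 = 4226 − 6P gives P = 158.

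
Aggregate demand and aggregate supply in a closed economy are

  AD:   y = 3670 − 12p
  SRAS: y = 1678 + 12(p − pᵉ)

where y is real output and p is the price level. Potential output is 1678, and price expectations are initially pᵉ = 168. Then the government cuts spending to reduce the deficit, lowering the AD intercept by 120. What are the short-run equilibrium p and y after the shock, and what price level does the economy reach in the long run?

AD shifts left: new AD is y = 3550 − 12p. With pᵉ = 168, SRAS is y = 12p − 338.
Short run: 3550 − 12p = 12p − 338 gives 3888 = 24p, so p = 162 and y = 3550 − 12·162 = 1606.
y = 1606 is below potential 1678; expectations adjust and SRAS shifts right until y = 1678.
Long run: on the new AD curve, 1678 = 3550 − 12p gives p = 156.

Short run: p = 162, y = 1606. Long run: p = 156.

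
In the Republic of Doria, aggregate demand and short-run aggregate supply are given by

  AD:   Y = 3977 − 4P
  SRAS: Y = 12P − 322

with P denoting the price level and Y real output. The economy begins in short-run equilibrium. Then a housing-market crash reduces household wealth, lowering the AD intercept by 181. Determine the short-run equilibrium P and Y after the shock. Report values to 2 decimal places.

P = 257.38, Y = 2766.50

This is a negative demand shock: AD shifts left.
New AD: Y = 3796 − 4P.
Set AD = SRAS: 3796 − 4P = 12P − 322, so 4118 = 16P and P = 257.38.
Substituting into AD, Y = 2766.50.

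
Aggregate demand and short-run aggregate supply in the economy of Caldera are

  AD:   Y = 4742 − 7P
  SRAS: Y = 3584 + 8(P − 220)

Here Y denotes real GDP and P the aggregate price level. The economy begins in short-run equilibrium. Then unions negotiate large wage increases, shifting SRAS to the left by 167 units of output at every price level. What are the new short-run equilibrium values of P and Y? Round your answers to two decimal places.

P = 205.67, Y = 3302.33

This is a negative supply shock: SRAS shifts left.
New SRAS: Y = 1657 + 8P.
Set AD = SRAS: 4742 − 7P = 1657 + 8P, so 3085 = 15P and P = 205.67.
Substituting into AD, Y = 3302.33.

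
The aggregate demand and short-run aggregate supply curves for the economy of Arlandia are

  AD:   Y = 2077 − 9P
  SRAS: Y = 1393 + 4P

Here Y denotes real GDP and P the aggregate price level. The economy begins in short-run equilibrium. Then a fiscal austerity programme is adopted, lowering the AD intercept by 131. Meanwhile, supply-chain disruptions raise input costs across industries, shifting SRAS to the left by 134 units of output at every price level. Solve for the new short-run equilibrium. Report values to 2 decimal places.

P = 52.85, Y = 1470.38

After both shocks: AD is Y = 1946 − 9P and SRAS is Y = 1259 + 4P.
Setting them equal: 687 = 13P, so P = 52.85.
Substituting into AD, Y = 1470.38.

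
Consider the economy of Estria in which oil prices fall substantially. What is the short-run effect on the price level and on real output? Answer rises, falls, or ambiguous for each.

Price level: falls; output: rises

This is a favourable supply shock: SRAS shifts right.
Moving along the downward-sloping AD curve, P falls and Y rises.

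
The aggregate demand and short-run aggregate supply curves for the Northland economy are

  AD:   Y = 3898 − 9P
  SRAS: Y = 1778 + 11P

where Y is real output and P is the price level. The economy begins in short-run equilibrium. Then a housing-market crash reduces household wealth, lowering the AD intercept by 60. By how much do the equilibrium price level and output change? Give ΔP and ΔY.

This is a negative demand shock: AD shifts left.
New AD: Y = 3838 − 9P.
Set AD = SRAS: 3838 − 9P = 1778 + 11P, so 2060 = 20P and P = 103.
Y = 3838 − 9·103 = 2911.
Initially P = 106, Y = 2944, so ΔP = -3 and ΔY = -33.

ΔP = -3, ΔY = -33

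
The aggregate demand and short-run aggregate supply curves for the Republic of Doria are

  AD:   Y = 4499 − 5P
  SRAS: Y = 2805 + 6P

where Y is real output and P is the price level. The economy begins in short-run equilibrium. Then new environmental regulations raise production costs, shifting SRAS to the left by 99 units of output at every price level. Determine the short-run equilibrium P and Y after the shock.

P = 163, Y = 3684

This is a negative supply shock: SRAS shifts left.
New SRAS: Y = 2706 + 6P.
Set AD = SRAS: 4499 − 5P = 2706 + 6P, so 1793 = 11P and P = 163.
Y = 4499 − 5·163 = 3684.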